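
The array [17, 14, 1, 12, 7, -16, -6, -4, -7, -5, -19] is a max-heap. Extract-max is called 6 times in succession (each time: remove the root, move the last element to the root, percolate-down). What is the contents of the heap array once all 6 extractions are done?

[-5, -7, -6, -16, -19]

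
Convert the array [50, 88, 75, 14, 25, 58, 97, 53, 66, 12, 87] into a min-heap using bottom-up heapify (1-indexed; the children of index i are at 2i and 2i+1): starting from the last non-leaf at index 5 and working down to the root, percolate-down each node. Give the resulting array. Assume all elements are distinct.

[12, 14, 58, 50, 25, 75, 97, 53, 66, 88, 87]

sift down from index 5:
  25 vs smaller child 12 at index 10, swap → [50, 88, 75, 14, 12, 58, 97, 53, 66, 25, 87]
sift down from index 4: already satisfies heap property
sift down from index 3:
  75 vs smaller child 58 at index 6, swap → [50, 88, 58, 14, 12, 75, 97, 53, 66, 25, 87]
sift down from index 2:
  88 vs smaller child 12 at index 5, swap → [50, 12, 58, 14, 88, 75, 97, 53, 66, 25, 87]
  88 vs smaller child 25 at index 10, swap → [50, 12, 58, 14, 25, 75, 97, 53, 66, 88, 87]
sift down from index 1:
  50 vs smaller child 12 at index 2, swap → [12, 50, 58, 14, 25, 75, 97, 53, 66, 88, 87]
  50 vs smaller child 14 at index 4, swap → [12, 14, 58, 50, 25, 75, 97, 53, 66, 88, 87]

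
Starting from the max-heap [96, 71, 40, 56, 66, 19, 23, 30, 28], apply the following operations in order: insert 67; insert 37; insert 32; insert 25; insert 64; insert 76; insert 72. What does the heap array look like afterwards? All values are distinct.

[96, 72, 76, 71, 67, 32, 64, 56, 28, 66, 37, 19, 25, 23, 40, 30]

insert 67:
  append 67 at index 9 → [96, 71, 40, 56, 66, 19, 23, 30, 28, 67]
  67 > parent 66 at index 4, swap → [96, 71, 40, 56, 67, 19, 23, 30, 28, 66]
insert 37:
  append 37 at index 10 → [96, 71, 40, 56, 67, 19, 23, 30, 28, 66, 37] (no swap needed)
insert 32:
  append 32 at index 11 → [96, 71, 40, 56, 67, 19, 23, 30, 28, 66, 37, 32]
  32 > parent 19 at index 5, swap → [96, 71, 40, 56, 67, 32, 23, 30, 28, 66, 37, 19]
insert 25:
  append 25 at index 12 → [96, 71, 40, 56, 67, 32, 23, 30, 28, 66, 37, 19, 25] (no swap needed)
insert 64:
  append 64 at index 13 → [96, 71, 40, 56, 67, 32, 23, 30, 28, 66, 37, 19, 25, 64]
  64 > parent 23 at index 6, swap → [96, 71, 40, 56, 67, 32, 64, 30, 28, 66, 37, 19, 25, 23]
  64 > parent 40 at index 2, swap → [96, 71, 64, 56, 67, 32, 40, 30, 28, 66, 37, 19, 25, 23]
insert 76:
  append 76 at index 14 → [96, 71, 64, 56, 67, 32, 40, 30, 28, 66, 37, 19, 25, 23, 76]
  76 > parent 40 at index 6, swap → [96, 71, 64, 56, 67, 32, 76, 30, 28, 66, 37, 19, 25, 23, 40]
  76 > parent 64 at index 2, swap → [96, 71, 76, 56, 67, 32, 64, 30, 28, 66, 37, 19, 25, 23, 40]
insert 72:
  append 72 at index 15 → [96, 71, 76, 56, 67, 32, 64, 30, 28, 66, 37, 19, 25, 23, 40, 72]
  72 > parent 30 at index 7, swap → [96, 71, 76, 56, 67, 32, 64, 72, 28, 66, 37, 19, 25, 23, 40, 30]
  72 > parent 56 at index 3, swap → [96, 71, 76, 72, 67, 32, 64, 56, 28, 66, 37, 19, 25, 23, 40, 30]
  72 > parent 71 at index 1, swap → [96, 72, 76, 71, 67, 32, 64, 56, 28, 66, 37, 19, 25, 23, 40, 30]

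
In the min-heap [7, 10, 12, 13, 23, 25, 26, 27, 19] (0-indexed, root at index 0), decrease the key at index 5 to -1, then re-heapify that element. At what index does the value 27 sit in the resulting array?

set index 5 from 25 to -1 → [7, 10, 12, 13, 23, -1, 26, 27, 19]
-1 < parent 12 at index 2, swap → [7, 10, -1, 13, 23, 12, 26, 27, 19]
-1 < parent 7 at index 0, swap → [-1, 10, 7, 13, 23, 12, 26, 27, 19]
resulting array: [-1, 10, 7, 13, 23, 12, 26, 27, 19]

7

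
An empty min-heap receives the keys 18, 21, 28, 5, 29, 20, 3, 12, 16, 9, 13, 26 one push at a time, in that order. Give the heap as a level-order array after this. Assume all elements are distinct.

[3, 9, 5, 16, 12, 26, 20, 21, 18, 29, 13, 28]

Insert 18:
  append 18 at index 0 → [18] (no swap needed)
Insert 21:
  append 21 at index 1 → [18, 21] (no swap needed)
Insert 28:
  append 28 at index 2 → [18, 21, 28] (no swap needed)
Insert 5:
  append 5 at index 3 → [18, 21, 28, 5]
  5 < parent 21 at index 1, swap → [18, 5, 28, 21]
  5 < parent 18 at index 0, swap → [5, 18, 28, 21]
Insert 29:
  append 29 at index 4 → [5, 18, 28, 21, 29] (no swap needed)
Insert 20:
  append 20 at index 5 → [5, 18, 28, 21, 29, 20]
  20 < parent 28 at index 2, swap → [5, 18, 20, 21, 29, 28]
Insert 3:
  append 3 at index 6 → [5, 18, 20, 21, 29, 28, 3]
  3 < parent 20 at index 2, swap → [5, 18, 3, 21, 29, 28, 20]
  3 < parent 5 at index 0, swap → [3, 18, 5, 21, 29, 28, 20]
Insert 12:
  append 12 at index 7 → [3, 18, 5, 21, 29, 28, 20, 12]
  12 < parent 21 at index 3, swap → [3, 18, 5, 12, 29, 28, 20, 21]
  12 < parent 18 at index 1, swap → [3, 12, 5, 18, 29, 28, 20, 21]
Insert 16:
  append 16 at index 8 → [3, 12, 5, 18, 29, 28, 20, 21, 16]
  16 < parent 18 at index 3, swap → [3, 12, 5, 16, 29, 28, 20, 21, 18]
Insert 9:
  append 9 at index 9 → [3, 12, 5, 16, 29, 28, 20, 21, 18, 9]
  9 < parent 29 at index 4, swap → [3, 12, 5, 16, 9, 28, 20, 21, 18, 29]
  9 < parent 12 at index 1, swap → [3, 9, 5, 16, 12, 28, 20, 21, 18, 29]
Insert 13:
  append 13 at index 10 → [3, 9, 5, 16, 12, 28, 20, 21, 18, 29, 13] (no swap needed)
Insert 26:
  append 26 at index 11 → [3, 9, 5, 16, 12, 28, 20, 21, 18, 29, 13, 26]
  26 < parent 28 at index 5, swap → [3, 9, 5, 16, 12, 26, 20, 21, 18, 29, 13, 28]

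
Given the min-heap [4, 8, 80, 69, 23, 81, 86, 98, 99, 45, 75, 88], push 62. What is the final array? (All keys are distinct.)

[4, 8, 62, 69, 23, 80, 86, 98, 99, 45, 75, 88, 81]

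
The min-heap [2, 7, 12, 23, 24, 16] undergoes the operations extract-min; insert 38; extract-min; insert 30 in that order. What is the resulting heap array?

extract-min → returns 2:
  remove root 2; move last element 16 to root → [16, 7, 12, 23, 24]
  16 vs smaller child 7 at index 1, swap → [7, 16, 12, 23, 24]
insert 38:
  append 38 at index 5 → [7, 16, 12, 23, 24, 38] (no swap needed)
extract-min → returns 7:
  remove root 7; move last element 38 to root → [38, 16, 12, 23, 24]
  38 vs smaller child 12 at index 2, swap → [12, 16, 38, 23, 24]
insert 30:
  append 30 at index 5 → [12, 16, 38, 23, 24, 30]
  30 < parent 38 at index 2, swap → [12, 16, 30, 23, 24, 38]

[12, 16, 30, 23, 24, 38]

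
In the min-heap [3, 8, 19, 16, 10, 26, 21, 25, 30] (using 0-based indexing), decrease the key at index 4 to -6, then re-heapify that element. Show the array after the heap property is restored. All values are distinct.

[-6, 3, 19, 16, 8, 26, 21, 25, 30]

set index 4 from 10 to -6 → [3, 8, 19, 16, -6, 26, 21, 25, 30]
-6 < parent 8 at index 1, swap → [3, -6, 19, 16, 8, 26, 21, 25, 30]
-6 < parent 3 at index 0, swap → [-6, 3, 19, 16, 8, 26, 21, 25, 30]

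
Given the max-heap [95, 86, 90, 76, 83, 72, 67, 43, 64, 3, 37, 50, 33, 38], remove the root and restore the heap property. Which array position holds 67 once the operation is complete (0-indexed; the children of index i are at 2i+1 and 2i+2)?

remove root 95; move last element 38 to root → [38, 86, 90, 76, 83, 72, 67, 43, 64, 3, 37, 50, 33]
38 vs larger child 90 at index 2, swap → [90, 86, 38, 76, 83, 72, 67, 43, 64, 3, 37, 50, 33]
38 vs larger child 72 at index 5, swap → [90, 86, 72, 76, 83, 38, 67, 43, 64, 3, 37, 50, 33]
38 vs larger child 50 at index 11, swap → [90, 86, 72, 76, 83, 50, 67, 43, 64, 3, 37, 38, 33]
resulting array: [90, 86, 72, 76, 83, 50, 67, 43, 64, 3, 37, 38, 33]

6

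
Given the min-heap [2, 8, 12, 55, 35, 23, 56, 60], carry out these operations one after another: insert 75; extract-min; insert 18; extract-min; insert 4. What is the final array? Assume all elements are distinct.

[4, 12, 23, 18, 75, 55, 56, 60, 35]

insert 75:
  append 75 at index 8 → [2, 8, 12, 55, 35, 23, 56, 60, 75] (no swap needed)
extract-min → returns 2:
  remove root 2; move last element 75 to root → [75, 8, 12, 55, 35, 23, 56, 60]
  75 vs smaller child 8 at index 1, swap → [8, 75, 12, 55, 35, 23, 56, 60]
  75 vs smaller child 35 at index 4, swap → [8, 35, 12, 55, 75, 23, 56, 60]
insert 18:
  append 18 at index 8 → [8, 35, 12, 55, 75, 23, 56, 60, 18]
  18 < parent 55 at index 3, swap → [8, 35, 12, 18, 75, 23, 56, 60, 55]
  18 < parent 35 at index 1, swap → [8, 18, 12, 35, 75, 23, 56, 60, 55]
extract-min → returns 8:
  remove root 8; move last element 55 to root → [55, 18, 12, 35, 75, 23, 56, 60]
  55 vs smaller child 12 at index 2, swap → [12, 18, 55, 35, 75, 23, 56, 60]
  55 vs smaller child 23 at index 5, swap → [12, 18, 23, 35, 75, 55, 56, 60]
insert 4:
  append 4 at index 8 → [12, 18, 23, 35, 75, 55, 56, 60, 4]
  4 < parent 35 at index 3, swap → [12, 18, 23, 4, 75, 55, 56, 60, 35]
  4 < parent 18 at index 1, swap → [12, 4, 23, 18, 75, 55, 56, 60, 35]
  4 < parent 12 at index 0, swap → [4, 12, 23, 18, 75, 55, 56, 60, 35]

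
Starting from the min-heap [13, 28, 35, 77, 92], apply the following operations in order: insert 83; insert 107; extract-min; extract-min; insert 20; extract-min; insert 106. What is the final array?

insert 83:
  append 83 at index 5 → [13, 28, 35, 77, 92, 83] (no swap needed)
insert 107:
  append 107 at index 6 → [13, 28, 35, 77, 92, 83, 107] (no swap needed)
extract-min → returns 13:
  remove root 13; move last element 107 to root → [107, 28, 35, 77, 92, 83]
  107 vs smaller child 28 at index 1, swap → [28, 107, 35, 77, 92, 83]
  107 vs smaller child 77 at index 3, swap → [28, 77, 35, 107, 92, 83]
extract-min → returns 28:
  remove root 28; move last element 83 to root → [83, 77, 35, 107, 92]
  83 vs smaller child 35 at index 2, swap → [35, 77, 83, 107, 92]
insert 20:
  append 20 at index 5 → [35, 77, 83, 107, 92, 20]
  20 < parent 83 at index 2, swap → [35, 77, 20, 107, 92, 83]
  20 < parent 35 at index 0, swap → [20, 77, 35, 107, 92, 83]
extract-min → returns 20:
  remove root 20; move last element 83 to root → [83, 77, 35, 107, 92]
  83 vs smaller child 35 at index 2, swap → [35, 77, 83, 107, 92]
insert 106:
  append 106 at index 5 → [35, 77, 83, 107, 92, 106] (no swap needed)

[35, 77, 83, 107, 92, 106]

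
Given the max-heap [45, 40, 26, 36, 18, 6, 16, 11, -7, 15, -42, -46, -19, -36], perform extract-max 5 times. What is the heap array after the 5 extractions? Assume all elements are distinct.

extract-max #1 returns 45:
  remove root 45; move last element -36 to root → [-36, 40, 26, 36, 18, 6, 16, 11, -7, 15, -42, -46, -19]
  -36 vs larger child 40 at index 1, swap → [40, -36, 26, 36, 18, 6, 16, 11, -7, 15, -42, -46, -19]
  -36 vs larger child 36 at index 3, swap → [40, 36, 26, -36, 18, 6, 16, 11, -7, 15, -42, -46, -19]
  -36 vs larger child 11 at index 7, swap → [40, 36, 26, 11, 18, 6, 16, -36, -7, 15, -42, -46, -19]
extract-max #2 returns 40:
  remove root 40; move last element -19 to root → [-19, 36, 26, 11, 18, 6, 16, -36, -7, 15, -42, -46]
  -19 vs larger child 36 at index 1, swap → [36, -19, 26, 11, 18, 6, 16, -36, -7, 15, -42, -46]
  -19 vs larger child 18 at index 4, swap → [36, 18, 26, 11, -19, 6, 16, -36, -7, 15, -42, -46]
  -19 vs larger child 15 at index 9, swap → [36, 18, 26, 11, 15, 6, 16, -36, -7, -19, -42, -46]
extract-max #3 returns 36:
  remove root 36; move last element -46 to root → [-46, 18, 26, 11, 15, 6, 16, -36, -7, -19, -42]
  -46 vs larger child 26 at index 2, swap → [26, 18, -46, 11, 15, 6, 16, -36, -7, -19, -42]
  -46 vs larger child 16 at index 6, swap → [26, 18, 16, 11, 15, 6, -46, -36, -7, -19, -42]
extract-max #4 returns 26:
  remove root 26; move last element -42 to root → [-42, 18, 16, 11, 15, 6, -46, -36, -7, -19]
  -42 vs larger child 18 at index 1, swap → [18, -42, 16, 11, 15, 6, -46, -36, -7, -19]
  -42 vs larger child 15 at index 4, swap → [18, 15, 16, 11, -42, 6, -46, -36, -7, -19]
  -42 vs only child -19 at index 9, swap → [18, 15, 16, 11, -19, 6, -46, -36, -7, -42]
extract-max #5 returns 18:
  remove root 18; move last element -42 to root → [-42, 15, 16, 11, -19, 6, -46, -36, -7]
  -42 vs larger child 16 at index 2, swap → [16, 15, -42, 11, -19, 6, -46, -36, -7]
  -42 vs larger child 6 at index 5, swap → [16, 15, 6, 11, -19, -42, -46, -36, -7]

[16, 15, 6, 11, -19, -42, -46, -36, -7]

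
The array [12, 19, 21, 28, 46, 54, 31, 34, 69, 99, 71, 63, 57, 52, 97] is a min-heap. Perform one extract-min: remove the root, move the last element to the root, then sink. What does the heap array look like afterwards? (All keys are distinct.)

remove root 12; move last element 97 to root → [97, 19, 21, 28, 46, 54, 31, 34, 69, 99, 71, 63, 57, 52]
97 vs smaller child 19 at index 1, swap → [19, 97, 21, 28, 46, 54, 31, 34, 69, 99, 71, 63, 57, 52]
97 vs smaller child 28 at index 3, swap → [19, 28, 21, 97, 46, 54, 31, 34, 69, 99, 71, 63, 57, 52]
97 vs smaller child 34 at index 7, swap → [19, 28, 21, 34, 46, 54, 31, 97, 69, 99, 71, 63, 57, 52]

[19, 28, 21, 34, 46, 54, 31, 97, 69, 99, 71, 63, 57, 52]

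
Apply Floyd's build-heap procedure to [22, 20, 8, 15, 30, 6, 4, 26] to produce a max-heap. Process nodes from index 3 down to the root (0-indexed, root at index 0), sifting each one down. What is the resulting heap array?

[30, 26, 8, 22, 20, 6, 4, 15]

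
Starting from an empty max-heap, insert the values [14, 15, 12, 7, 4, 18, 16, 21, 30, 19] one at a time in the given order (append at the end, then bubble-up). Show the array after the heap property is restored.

Insert 14:
  append 14 at index 0 → [14] (no swap needed)
Insert 15:
  append 15 at index 1 → [14, 15]
  15 > parent 14 at index 0, swap → [15, 14]
Insert 12:
  append 12 at index 2 → [15, 14, 12] (no swap needed)
Insert 7:
  append 7 at index 3 → [15, 14, 12, 7] (no swap needed)
Insert 4:
  append 4 at index 4 → [15, 14, 12, 7, 4] (no swap needed)
Insert 18:
  append 18 at index 5 → [15, 14, 12, 7, 4, 18]
  18 > parent 12 at index 2, swap → [15, 14, 18, 7, 4, 12]
  18 > parent 15 at index 0, swap → [18, 14, 15, 7, 4, 12]
Insert 16:
  append 16 at index 6 → [18, 14, 15, 7, 4, 12, 16]
  16 > parent 15 at index 2, swap → [18, 14, 16, 7, 4, 12, 15]
Insert 21:
  append 21 at index 7 → [18, 14, 16, 7, 4, 12, 15, 21]
  21 > parent 7 at index 3, swap → [18, 14, 16, 21, 4, 12, 15, 7]
  21 > parent 14 at index 1, swap → [18, 21, 16, 14, 4, 12, 15, 7]
  21 > parent 18 at index 0, swap → [21, 18, 16, 14, 4, 12, 15, 7]
Insert 30:
  append 30 at index 8 → [21, 18, 16, 14, 4, 12, 15, 7, 30]
  30 > parent 14 at index 3, swap → [21, 18, 16, 30, 4, 12, 15, 7, 14]
  30 > parent 18 at index 1, swap → [21, 30, 16, 18, 4, 12, 15, 7, 14]
  30 > parent 21 at index 0, swap → [30, 21, 16, 18, 4, 12, 15, 7, 14]
Insert 19:
  append 19 at index 9 → [30, 21, 16, 18, 4, 12, 15, 7, 14, 19]
  19 > parent 4 at index 4, swap → [30, 21, 16, 18, 19, 12, 15, 7, 14, 4]

[30, 21, 16, 18, 19, 12, 15, 7, 14, 4]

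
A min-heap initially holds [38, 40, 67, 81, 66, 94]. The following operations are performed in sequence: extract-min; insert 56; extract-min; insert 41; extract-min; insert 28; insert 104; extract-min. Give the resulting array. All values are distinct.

[56, 66, 67, 81, 94, 104]

extract-min → returns 38:
  remove root 38; move last element 94 to root → [94, 40, 67, 81, 66]
  94 vs smaller child 40 at index 1, swap → [40, 94, 67, 81, 66]
  94 vs smaller child 66 at index 4, swap → [40, 66, 67, 81, 94]
insert 56:
  append 56 at index 5 → [40, 66, 67, 81, 94, 56]
  56 < parent 67 at index 2, swap → [40, 66, 56, 81, 94, 67]
extract-min → returns 40:
  remove root 40; move last element 67 to root → [67, 66, 56, 81, 94]
  67 vs smaller child 56 at index 2, swap → [56, 66, 67, 81, 94]
insert 41:
  append 41 at index 5 → [56, 66, 67, 81, 94, 41]
  41 < parent 67 at index 2, swap → [56, 66, 41, 81, 94, 67]
  41 < parent 56 at index 0, swap → [41, 66, 56, 81, 94, 67]
extract-min → returns 41:
  remove root 41; move last element 67 to root → [67, 66, 56, 81, 94]
  67 vs smaller child 56 at index 2, swap → [56, 66, 67, 81, 94]
insert 28:
  append 28 at index 5 → [56, 66, 67, 81, 94, 28]
  28 < parent 67 at index 2, swap → [56, 66, 28, 81, 94, 67]
  28 < parent 56 at index 0, swap → [28, 66, 56, 81, 94, 67]
insert 104:
  append 104 at index 6 → [28, 66, 56, 81, 94, 67, 104] (no swap needed)
extract-min → returns 28:
  remove root 28; move last element 104 to root → [104, 66, 56, 81, 94, 67]
  104 vs smaller child 56 at index 2, swap → [56, 66, 104, 81, 94, 67]
  104 vs only child 67 at index 5, swap → [56, 66, 67, 81, 94, 104]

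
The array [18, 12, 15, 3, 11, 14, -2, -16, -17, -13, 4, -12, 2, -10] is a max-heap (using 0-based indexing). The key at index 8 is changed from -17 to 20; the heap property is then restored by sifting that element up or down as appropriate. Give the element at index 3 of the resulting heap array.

12

set index 8 from -17 to 20 → [18, 12, 15, 3, 11, 14, -2, -16, 20, -13, 4, -12, 2, -10]
20 > parent 3 at index 3, swap → [18, 12, 15, 20, 11, 14, -2, -16, 3, -13, 4, -12, 2, -10]
20 > parent 12 at index 1, swap → [18, 20, 15, 12, 11, 14, -2, -16, 3, -13, 4, -12, 2, -10]
20 > parent 18 at index 0, swap → [20, 18, 15, 12, 11, 14, -2, -16, 3, -13, 4, -12, 2, -10]
resulting array: [20, 18, 15, 12, 11, 14, -2, -16, 3, -13, 4, -12, 2, -10]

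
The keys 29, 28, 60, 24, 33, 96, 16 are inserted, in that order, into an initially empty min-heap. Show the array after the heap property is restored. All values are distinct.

Insert 29:
  append 29 at index 0 → [29] (no swap needed)
Insert 28:
  append 28 at index 1 → [29, 28]
  28 < parent 29 at index 0, swap → [28, 29]
Insert 60:
  append 60 at index 2 → [28, 29, 60] (no swap needed)
Insert 24:
  append 24 at index 3 → [28, 29, 60, 24]
  24 < parent 29 at index 1, swap → [28, 24, 60, 29]
  24 < parent 28 at index 0, swap → [24, 28, 60, 29]
Insert 33:
  append 33 at index 4 → [24, 28, 60, 29, 33] (no swap needed)
Insert 96:
  append 96 at index 5 → [24, 28, 60, 29, 33, 96] (no swap needed)
Insert 16:
  append 16 at index 6 → [24, 28, 60, 29, 33, 96, 16]
  16 < parent 60 at index 2, swap → [24, 28, 16, 29, 33, 96, 60]
  16 < parent 24 at index 0, swap → [16, 28, 24, 29, 33, 96, 60]

[16, 28, 24, 29, 33, 96, 60]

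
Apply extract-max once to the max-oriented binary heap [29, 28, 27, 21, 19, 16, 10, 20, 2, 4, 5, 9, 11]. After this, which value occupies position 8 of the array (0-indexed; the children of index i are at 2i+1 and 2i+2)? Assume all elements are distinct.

2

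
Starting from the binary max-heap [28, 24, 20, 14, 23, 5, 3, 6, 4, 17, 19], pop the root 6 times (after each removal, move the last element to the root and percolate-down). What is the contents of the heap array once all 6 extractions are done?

[14, 6, 5, 3, 4]

extract-max #1 returns 28:
  remove root 28; move last element 19 to root → [19, 24, 20, 14, 23, 5, 3, 6, 4, 17]
  19 vs larger child 24 at index 1, swap → [24, 19, 20, 14, 23, 5, 3, 6, 4, 17]
  19 vs larger child 23 at index 4, swap → [24, 23, 20, 14, 19, 5, 3, 6, 4, 17]
extract-max #2 returns 24:
  remove root 24; move last element 17 to root → [17, 23, 20, 14, 19, 5, 3, 6, 4]
  17 vs larger child 23 at index 1, swap → [23, 17, 20, 14, 19, 5, 3, 6, 4]
  17 vs larger child 19 at index 4, swap → [23, 19, 20, 14, 17, 5, 3, 6, 4]
extract-max #3 returns 23:
  remove root 23; move last element 4 to root → [4, 19, 20, 14, 17, 5, 3, 6]
  4 vs larger child 20 at index 2, swap → [20, 19, 4, 14, 17, 5, 3, 6]
  4 vs larger child 5 at index 5, swap → [20, 19, 5, 14, 17, 4, 3, 6]
extract-max #4 returns 20:
  remove root 20; move last element 6 to root → [6, 19, 5, 14, 17, 4, 3]
  6 vs larger child 19 at index 1, swap → [19, 6, 5, 14, 17, 4, 3]
  6 vs larger child 17 at index 4, swap → [19, 17, 5, 14, 6, 4, 3]
extract-max #5 returns 19:
  remove root 19; move last element 3 to root → [3, 17, 5, 14, 6, 4]
  3 vs larger child 17 at index 1, swap → [17, 3, 5, 14, 6, 4]
  3 vs larger child 14 at index 3, swap → [17, 14, 5, 3, 6, 4]
extract-max #6 returns 17:
  remove root 17; move last element 4 to root → [4, 14, 5, 3, 6]
  4 vs larger child 14 at index 1, swap → [14, 4, 5, 3, 6]
  4 vs larger child 6 at index 4, swap → [14, 6, 5, 3, 4]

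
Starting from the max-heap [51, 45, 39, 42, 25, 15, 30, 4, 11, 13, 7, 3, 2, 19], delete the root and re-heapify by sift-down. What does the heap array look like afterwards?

remove root 51; move last element 19 to root → [19, 45, 39, 42, 25, 15, 30, 4, 11, 13, 7, 3, 2]
19 vs larger child 45 at index 1, swap → [45, 19, 39, 42, 25, 15, 30, 4, 11, 13, 7, 3, 2]
19 vs larger child 42 at index 3, swap → [45, 42, 39, 19, 25, 15, 30, 4, 11, 13, 7, 3, 2]

[45, 42, 39, 19, 25, 15, 30, 4, 11, 13, 7, 3, 2]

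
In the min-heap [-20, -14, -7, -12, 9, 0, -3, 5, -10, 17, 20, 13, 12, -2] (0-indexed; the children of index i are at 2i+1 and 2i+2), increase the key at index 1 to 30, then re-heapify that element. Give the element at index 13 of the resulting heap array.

set index 1 from -14 to 30 → [-20, 30, -7, -12, 9, 0, -3, 5, -10, 17, 20, 13, 12, -2]
30 vs smaller child -12 at index 3, swap → [-20, -12, -7, 30, 9, 0, -3, 5, -10, 17, 20, 13, 12, -2]
30 vs smaller child -10 at index 8, swap → [-20, -12, -7, -10, 9, 0, -3, 5, 30, 17, 20, 13, 12, -2]
resulting array: [-20, -12, -7, -10, 9, 0, -3, 5, 30, 17, 20, 13, 12, -2]

-2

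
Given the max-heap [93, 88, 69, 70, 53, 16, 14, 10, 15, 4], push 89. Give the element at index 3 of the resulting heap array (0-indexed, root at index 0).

70

append 89 at index 10 → [93, 88, 69, 70, 53, 16, 14, 10, 15, 4, 89]
89 > parent 53 at index 4, swap → [93, 88, 69, 70, 89, 16, 14, 10, 15, 4, 53]
89 > parent 88 at index 1, swap → [93, 89, 69, 70, 88, 16, 14, 10, 15, 4, 53]
resulting array: [93, 89, 69, 70, 88, 16, 14, 10, 15, 4, 53]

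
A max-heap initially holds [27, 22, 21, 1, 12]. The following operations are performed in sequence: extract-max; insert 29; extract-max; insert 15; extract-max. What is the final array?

[21, 15, 12, 1]

extract-max → returns 27:
  remove root 27; move last element 12 to root → [12, 22, 21, 1]
  12 vs larger child 22 at index 1, swap → [22, 12, 21, 1]
insert 29:
  append 29 at index 4 → [22, 12, 21, 1, 29]
  29 > parent 12 at index 1, swap → [22, 29, 21, 1, 12]
  29 > parent 22 at index 0, swap → [29, 22, 21, 1, 12]
extract-max → returns 29:
  remove root 29; move last element 12 to root → [12, 22, 21, 1]
  12 vs larger child 22 at index 1, swap → [22, 12, 21, 1]
insert 15:
  append 15 at index 4 → [22, 12, 21, 1, 15]
  15 > parent 12 at index 1, swap → [22, 15, 21, 1, 12]
extract-max → returns 22:
  remove root 22; move last element 12 to root → [12, 15, 21, 1]
  12 vs larger child 21 at index 2, swap → [21, 15, 12, 1]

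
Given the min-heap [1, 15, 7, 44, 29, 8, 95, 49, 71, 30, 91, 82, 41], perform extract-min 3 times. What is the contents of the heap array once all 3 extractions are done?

extract-min #1 returns 1:
  remove root 1; move last element 41 to root → [41, 15, 7, 44, 29, 8, 95, 49, 71, 30, 91, 82]
  41 vs smaller child 7 at index 2, swap → [7, 15, 41, 44, 29, 8, 95, 49, 71, 30, 91, 82]
  41 vs smaller child 8 at index 5, swap → [7, 15, 8, 44, 29, 41, 95, 49, 71, 30, 91, 82]
extract-min #2 returns 7:
  remove root 7; move last element 82 to root → [82, 15, 8, 44, 29, 41, 95, 49, 71, 30, 91]
  82 vs smaller child 8 at index 2, swap → [8, 15, 82, 44, 29, 41, 95, 49, 71, 30, 91]
  82 vs smaller child 41 at index 5, swap → [8, 15, 41, 44, 29, 82, 95, 49, 71, 30, 91]
extract-min #3 returns 8:
  remove root 8; move last element 91 to root → [91, 15, 41, 44, 29, 82, 95, 49, 71, 30]
  91 vs smaller child 15 at index 1, swap → [15, 91, 41, 44, 29, 82, 95, 49, 71, 30]
  91 vs smaller child 29 at index 4, swap → [15, 29, 41, 44, 91, 82, 95, 49, 71, 30]
  91 vs only child 30 at index 9, swap → [15, 29, 41, 44, 30, 82, 95, 49, 71, 91]

[15, 29, 41, 44, 30, 82, 95, 49, 71, 91]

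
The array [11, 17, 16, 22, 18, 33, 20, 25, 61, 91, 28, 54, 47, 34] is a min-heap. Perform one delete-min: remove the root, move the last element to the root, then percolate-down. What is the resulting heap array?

[16, 17, 20, 22, 18, 33, 34, 25, 61, 91, 28, 54, 47]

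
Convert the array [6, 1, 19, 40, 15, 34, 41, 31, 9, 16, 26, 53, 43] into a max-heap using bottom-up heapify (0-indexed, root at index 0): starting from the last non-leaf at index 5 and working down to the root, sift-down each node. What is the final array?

[53, 40, 43, 31, 26, 34, 41, 1, 9, 16, 15, 6, 19]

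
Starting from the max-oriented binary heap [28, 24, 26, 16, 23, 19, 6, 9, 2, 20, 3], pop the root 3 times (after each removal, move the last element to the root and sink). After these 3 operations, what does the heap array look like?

extract-max #1 returns 28:
  remove root 28; move last element 3 to root → [3, 24, 26, 16, 23, 19, 6, 9, 2, 20]
  3 vs larger child 26 at index 2, swap → [26, 24, 3, 16, 23, 19, 6, 9, 2, 20]
  3 vs larger child 19 at index 5, swap → [26, 24, 19, 16, 23, 3, 6, 9, 2, 20]
extract-max #2 returns 26:
  remove root 26; move last element 20 to root → [20, 24, 19, 16, 23, 3, 6, 9, 2]
  20 vs larger child 24 at index 1, swap → [24, 20, 19, 16, 23, 3, 6, 9, 2]
  20 vs larger child 23 at index 4, swap → [24, 23, 19, 16, 20, 3, 6, 9, 2]
extract-max #3 returns 24:
  remove root 24; move last element 2 to root → [2, 23, 19, 16, 20, 3, 6, 9]
  2 vs larger child 23 at index 1, swap → [23, 2, 19, 16, 20, 3, 6, 9]
  2 vs larger child 20 at index 4, swap → [23, 20, 19, 16, 2, 3, 6, 9]

[23, 20, 19, 16, 2, 3, 6, 9]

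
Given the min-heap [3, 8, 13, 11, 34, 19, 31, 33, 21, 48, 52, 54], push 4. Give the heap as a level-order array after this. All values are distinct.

[3, 8, 4, 11, 34, 13, 31, 33, 21, 48, 52, 54, 19]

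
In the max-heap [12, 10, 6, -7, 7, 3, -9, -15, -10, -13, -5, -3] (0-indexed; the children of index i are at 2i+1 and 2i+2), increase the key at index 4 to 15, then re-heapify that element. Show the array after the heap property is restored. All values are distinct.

set index 4 from 7 to 15 → [12, 10, 6, -7, 15, 3, -9, -15, -10, -13, -5, -3]
15 > parent 10 at index 1, swap → [12, 15, 6, -7, 10, 3, -9, -15, -10, -13, -5, -3]
15 > parent 12 at index 0, swap → [15, 12, 6, -7, 10, 3, -9, -15, -10, -13, -5, -3]

[15, 12, 6, -7, 10, 3, -9, -15, -10, -13, -5, -3]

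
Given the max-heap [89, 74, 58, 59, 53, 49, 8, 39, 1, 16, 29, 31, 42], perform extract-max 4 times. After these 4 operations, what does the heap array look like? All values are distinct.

[53, 42, 49, 39, 31, 29, 8, 16, 1]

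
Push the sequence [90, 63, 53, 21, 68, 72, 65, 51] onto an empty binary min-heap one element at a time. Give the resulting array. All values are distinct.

[21, 51, 63, 53, 68, 72, 65, 90]

Insert 90:
  append 90 at index 0 → [90] (no swap needed)
Insert 63:
  append 63 at index 1 → [90, 63]
  63 < parent 90 at index 0, swap → [63, 90]
Insert 53:
  append 53 at index 2 → [63, 90, 53]
  53 < parent 63 at index 0, swap → [53, 90, 63]
Insert 21:
  append 21 at index 3 → [53, 90, 63, 21]
  21 < parent 90 at index 1, swap → [53, 21, 63, 90]
  21 < parent 53 at index 0, swap → [21, 53, 63, 90]
Insert 68:
  append 68 at index 4 → [21, 53, 63, 90, 68] (no swap needed)
Insert 72:
  append 72 at index 5 → [21, 53, 63, 90, 68, 72] (no swap needed)
Insert 65:
  append 65 at index 6 → [21, 53, 63, 90, 68, 72, 65] (no swap needed)
Insert 51:
  append 51 at index 7 → [21, 53, 63, 90, 68, 72, 65, 51]
  51 < parent 90 at index 3, swap → [21, 53, 63, 51, 68, 72, 65, 90]
  51 < parent 53 at index 1, swap → [21, 51, 63, 53, 68, 72, 65, 90]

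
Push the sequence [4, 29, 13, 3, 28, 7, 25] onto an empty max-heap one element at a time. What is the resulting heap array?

[29, 28, 25, 3, 4, 7, 13]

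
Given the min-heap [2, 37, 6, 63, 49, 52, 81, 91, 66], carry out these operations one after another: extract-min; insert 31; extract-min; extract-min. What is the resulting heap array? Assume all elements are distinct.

[37, 49, 52, 63, 91, 66, 81]

extract-min → returns 2:
  remove root 2; move last element 66 to root → [66, 37, 6, 63, 49, 52, 81, 91]
  66 vs smaller child 6 at index 2, swap → [6, 37, 66, 63, 49, 52, 81, 91]
  66 vs smaller child 52 at index 5, swap → [6, 37, 52, 63, 49, 66, 81, 91]
insert 31:
  append 31 at index 8 → [6, 37, 52, 63, 49, 66, 81, 91, 31]
  31 < parent 63 at index 3, swap → [6, 37, 52, 31, 49, 66, 81, 91, 63]
  31 < parent 37 at index 1, swap → [6, 31, 52, 37, 49, 66, 81, 91, 63]
extract-min → returns 6:
  remove root 6; move last element 63 to root → [63, 31, 52, 37, 49, 66, 81, 91]
  63 vs smaller child 31 at index 1, swap → [31, 63, 52, 37, 49, 66, 81, 91]
  63 vs smaller child 37 at index 3, swap → [31, 37, 52, 63, 49, 66, 81, 91]
extract-min → returns 31:
  remove root 31; move last element 91 to root → [91, 37, 52, 63, 49, 66, 81]
  91 vs smaller child 37 at index 1, swap → [37, 91, 52, 63, 49, 66, 81]
  91 vs smaller child 49 at index 4, swap → [37, 49, 52, 63, 91, 66, 81]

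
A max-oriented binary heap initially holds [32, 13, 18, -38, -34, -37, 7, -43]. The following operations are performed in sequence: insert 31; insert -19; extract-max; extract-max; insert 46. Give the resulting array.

insert 31:
  append 31 at index 8 → [32, 13, 18, -38, -34, -37, 7, -43, 31]
  31 > parent -38 at index 3, swap → [32, 13, 18, 31, -34, -37, 7, -43, -38]
  31 > parent 13 at index 1, swap → [32, 31, 18, 13, -34, -37, 7, -43, -38]
insert -19:
  append -19 at index 9 → [32, 31, 18, 13, -34, -37, 7, -43, -38, -19]
  -19 > parent -34 at index 4, swap → [32, 31, 18, 13, -19, -37, 7, -43, -38, -34]
extract-max → returns 32:
  remove root 32; move last element -34 to root → [-34, 31, 18, 13, -19, -37, 7, -43, -38]
  -34 vs larger child 31 at index 1, swap → [31, -34, 18, 13, -19, -37, 7, -43, -38]
  -34 vs larger child 13 at index 3, swap → [31, 13, 18, -34, -19, -37, 7, -43, -38]
extract-max → returns 31:
  remove root 31; move last element -38 to root → [-38, 13, 18, -34, -19, -37, 7, -43]
  -38 vs larger child 18 at index 2, swap → [18, 13, -38, -34, -19, -37, 7, -43]
  -38 vs larger child 7 at index 6, swap → [18, 13, 7, -34, -19, -37, -38, -43]
insert 46:
  append 46 at index 8 → [18, 13, 7, -34, -19, -37, -38, -43, 46]
  46 > parent -34 at index 3, swap → [18, 13, 7, 46, -19, -37, -38, -43, -34]
  46 > parent 13 at index 1, swap → [18, 46, 7, 13, -19, -37, -38, -43, -34]
  46 > parent 18 at index 0, swap → [46, 18, 7, 13, -19, -37, -38, -43, -34]

[46, 18, 7, 13, -19, -37, -38, -43, -34]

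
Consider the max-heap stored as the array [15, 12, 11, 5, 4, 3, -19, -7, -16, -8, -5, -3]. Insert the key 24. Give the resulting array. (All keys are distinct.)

[24, 12, 15, 5, 4, 11, -19, -7, -16, -8, -5, -3, 3]

append 24 at index 12 → [15, 12, 11, 5, 4, 3, -19, -7, -16, -8, -5, -3, 24]
24 > parent 3 at index 5, swap → [15, 12, 11, 5, 4, 24, -19, -7, -16, -8, -5, -3, 3]
24 > parent 11 at index 2, swap → [15, 12, 24, 5, 4, 11, -19, -7, -16, -8, -5, -3, 3]
24 > parent 15 at index 0, swap → [24, 12, 15, 5, 4, 11, -19, -7, -16, -8, -5, -3, 3]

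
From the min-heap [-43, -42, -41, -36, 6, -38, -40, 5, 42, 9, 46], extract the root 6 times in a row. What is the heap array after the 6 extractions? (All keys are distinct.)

extract-min #1 returns -43:
  remove root -43; move last element 46 to root → [46, -42, -41, -36, 6, -38, -40, 5, 42, 9]
  46 vs smaller child -42 at index 1, swap → [-42, 46, -41, -36, 6, -38, -40, 5, 42, 9]
  46 vs smaller child -36 at index 3, swap → [-42, -36, -41, 46, 6, -38, -40, 5, 42, 9]
  46 vs smaller child 5 at index 7, swap → [-42, -36, -41, 5, 6, -38, -40, 46, 42, 9]
extract-min #2 returns -42:
  remove root -42; move last element 9 to root → [9, -36, -41, 5, 6, -38, -40, 46, 42]
  9 vs smaller child -41 at index 2, swap → [-41, -36, 9, 5, 6, -38, -40, 46, 42]
  9 vs smaller child -40 at index 6, swap → [-41, -36, -40, 5, 6, -38, 9, 46, 42]
extract-min #3 returns -41:
  remove root -41; move last element 42 to root → [42, -36, -40, 5, 6, -38, 9, 46]
  42 vs smaller child -40 at index 2, swap → [-40, -36, 42, 5, 6, -38, 9, 46]
  42 vs smaller child -38 at index 5, swap → [-40, -36, -38, 5, 6, 42, 9, 46]
extract-min #4 returns -40:
  remove root -40; move last element 46 to root → [46, -36, -38, 5, 6, 42, 9]
  46 vs smaller child -38 at index 2, swap → [-38, -36, 46, 5, 6, 42, 9]
  46 vs smaller child 9 at index 6, swap → [-38, -36, 9, 5, 6, 42, 46]
extract-min #5 returns -38:
  remove root -38; move last element 46 to root → [46, -36, 9, 5, 6, 42]
  46 vs smaller child -36 at index 1, swap → [-36, 46, 9, 5, 6, 42]
  46 vs smaller child 5 at index 3, swap → [-36, 5, 9, 46, 6, 42]
extract-min #6 returns -36:
  remove root -36; move last element 42 to root → [42, 5, 9, 46, 6]
  42 vs smaller child 5 at index 1, swap → [5, 42, 9, 46, 6]
  42 vs smaller child 6 at index 4, swap → [5, 6, 9, 46, 42]

[5, 6, 9, 46, 42]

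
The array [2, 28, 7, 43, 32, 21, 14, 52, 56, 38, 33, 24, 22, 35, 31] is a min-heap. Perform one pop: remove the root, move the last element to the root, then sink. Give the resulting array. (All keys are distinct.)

remove root 2; move last element 31 to root → [31, 28, 7, 43, 32, 21, 14, 52, 56, 38, 33, 24, 22, 35]
31 vs smaller child 7 at index 2, swap → [7, 28, 31, 43, 32, 21, 14, 52, 56, 38, 33, 24, 22, 35]
31 vs smaller child 14 at index 6, swap → [7, 28, 14, 43, 32, 21, 31, 52, 56, 38, 33, 24, 22, 35]

[7, 28, 14, 43, 32, 21, 31, 52, 56, 38, 33, 24, 22, 35]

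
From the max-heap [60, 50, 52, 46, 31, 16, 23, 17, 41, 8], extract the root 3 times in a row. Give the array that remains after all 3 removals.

[46, 41, 23, 17, 31, 16, 8]

extract-max #1 returns 60:
  remove root 60; move last element 8 to root → [8, 50, 52, 46, 31, 16, 23, 17, 41]
  8 vs larger child 52 at index 2, swap → [52, 50, 8, 46, 31, 16, 23, 17, 41]
  8 vs larger child 23 at index 6, swap → [52, 50, 23, 46, 31, 16, 8, 17, 41]
extract-max #2 returns 52:
  remove root 52; move last element 41 to root → [41, 50, 23, 46, 31, 16, 8, 17]
  41 vs larger child 50 at index 1, swap → [50, 41, 23, 46, 31, 16, 8, 17]
  41 vs larger child 46 at index 3, swap → [50, 46, 23, 41, 31, 16, 8, 17]
extract-max #3 returns 50:
  remove root 50; move last element 17 to root → [17, 46, 23, 41, 31, 16, 8]
  17 vs larger child 46 at index 1, swap → [46, 17, 23, 41, 31, 16, 8]
  17 vs larger child 41 at index 3, swap → [46, 41, 23, 17, 31, 16, 8]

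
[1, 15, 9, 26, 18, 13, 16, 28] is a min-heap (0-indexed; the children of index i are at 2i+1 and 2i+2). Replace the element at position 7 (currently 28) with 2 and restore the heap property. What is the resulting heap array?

[1, 2, 9, 15, 18, 13, 16, 26]

set index 7 from 28 to 2 → [1, 15, 9, 26, 18, 13, 16, 2]
2 < parent 26 at index 3, swap → [1, 15, 9, 2, 18, 13, 16, 26]
2 < parent 15 at index 1, swap → [1, 2, 9, 15, 18, 13, 16, 26]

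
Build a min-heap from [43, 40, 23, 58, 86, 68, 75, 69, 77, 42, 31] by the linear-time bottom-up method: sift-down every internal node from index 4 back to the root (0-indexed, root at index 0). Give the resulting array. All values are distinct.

sift down from index 4:
  86 vs smaller child 31 at index 10, swap → [43, 40, 23, 58, 31, 68, 75, 69, 77, 42, 86]
sift down from index 3: already satisfies heap property
sift down from index 2: already satisfies heap property
sift down from index 1:
  40 vs smaller child 31 at index 4, swap → [43, 31, 23, 58, 40, 68, 75, 69, 77, 42, 86]
sift down from index 0:
  43 vs smaller child 23 at index 2, swap → [23, 31, 43, 58, 40, 68, 75, 69, 77, 42, 86]

[23, 31, 43, 58, 40, 68, 75, 69, 77, 42, 86]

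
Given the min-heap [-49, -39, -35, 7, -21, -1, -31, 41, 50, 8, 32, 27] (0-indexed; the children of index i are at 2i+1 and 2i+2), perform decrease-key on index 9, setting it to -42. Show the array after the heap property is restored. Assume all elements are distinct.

set index 9 from 8 to -42 → [-49, -39, -35, 7, -21, -1, -31, 41, 50, -42, 32, 27]
-42 < parent -21 at index 4, swap → [-49, -39, -35, 7, -42, -1, -31, 41, 50, -21, 32, 27]
-42 < parent -39 at index 1, swap → [-49, -42, -35, 7, -39, -1, -31, 41, 50, -21, 32, 27]

[-49, -42, -35, 7, -39, -1, -31, 41, 50, -21, 32, 27]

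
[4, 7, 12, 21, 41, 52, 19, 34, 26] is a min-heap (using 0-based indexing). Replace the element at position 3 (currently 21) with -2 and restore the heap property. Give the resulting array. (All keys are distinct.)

set index 3 from 21 to -2 → [4, 7, 12, -2, 41, 52, 19, 34, 26]
-2 < parent 7 at index 1, swap → [4, -2, 12, 7, 41, 52, 19, 34, 26]
-2 < parent 4 at index 0, swap → [-2, 4, 12, 7, 41, 52, 19, 34, 26]

[-2, 4, 12, 7, 41, 52, 19, 34, 26]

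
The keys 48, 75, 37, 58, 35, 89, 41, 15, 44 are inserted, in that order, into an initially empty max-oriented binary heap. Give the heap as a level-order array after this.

[89, 58, 75, 48, 35, 37, 41, 15, 44]

Insert 48:
  append 48 at index 0 → [48] (no swap needed)
Insert 75:
  append 75 at index 1 → [48, 75]
  75 > parent 48 at index 0, swap → [75, 48]
Insert 37:
  append 37 at index 2 → [75, 48, 37] (no swap needed)
Insert 58:
  append 58 at index 3 → [75, 48, 37, 58]
  58 > parent 48 at index 1, swap → [75, 58, 37, 48]
Insert 35:
  append 35 at index 4 → [75, 58, 37, 48, 35] (no swap needed)
Insert 89:
  append 89 at index 5 → [75, 58, 37, 48, 35, 89]
  89 > parent 37 at index 2, swap → [75, 58, 89, 48, 35, 37]
  89 > parent 75 at index 0, swap → [89, 58, 75, 48, 35, 37]
Insert 41:
  append 41 at index 6 → [89, 58, 75, 48, 35, 37, 41] (no swap needed)
Insert 15:
  append 15 at index 7 → [89, 58, 75, 48, 35, 37, 41, 15] (no swap needed)
Insert 44:
  append 44 at index 8 → [89, 58, 75, 48, 35, 37, 41, 15, 44] (no swap needed)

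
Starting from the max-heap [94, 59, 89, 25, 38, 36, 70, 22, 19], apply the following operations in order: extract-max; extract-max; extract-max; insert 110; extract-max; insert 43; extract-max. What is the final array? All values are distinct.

extract-max → returns 94:
  remove root 94; move last element 19 to root → [19, 59, 89, 25, 38, 36, 70, 22]
  19 vs larger child 89 at index 2, swap → [89, 59, 19, 25, 38, 36, 70, 22]
  19 vs larger child 70 at index 6, swap → [89, 59, 70, 25, 38, 36, 19, 22]
extract-max → returns 89:
  remove root 89; move last element 22 to root → [22, 59, 70, 25, 38, 36, 19]
  22 vs larger child 70 at index 2, swap → [70, 59, 22, 25, 38, 36, 19]
  22 vs larger child 36 at index 5, swap → [70, 59, 36, 25, 38, 22, 19]
extract-max → returns 70:
  remove root 70; move last element 19 to root → [19, 59, 36, 25, 38, 22]
  19 vs larger child 59 at index 1, swap → [59, 19, 36, 25, 38, 22]
  19 vs larger child 38 at index 4, swap → [59, 38, 36, 25, 19, 22]
insert 110:
  append 110 at index 6 → [59, 38, 36, 25, 19, 22, 110]
  110 > parent 36 at index 2, swap → [59, 38, 110, 25, 19, 22, 36]
  110 > parent 59 at index 0, swap → [110, 38, 59, 25, 19, 22, 36]
extract-max → returns 110:
  remove root 110; move last element 36 to root → [36, 38, 59, 25, 19, 22]
  36 vs larger child 59 at index 2, swap → [59, 38, 36, 25, 19, 22]
insert 43:
  append 43 at index 6 → [59, 38, 36, 25, 19, 22, 43]
  43 > parent 36 at index 2, swap → [59, 38, 43, 25, 19, 22, 36]
extract-max → returns 59:
  remove root 59; move last element 36 to root → [36, 38, 43, 25, 19, 22]
  36 vs larger child 43 at index 2, swap → [43, 38, 36, 25, 19, 22]

[43, 38, 36, 25, 19, 22]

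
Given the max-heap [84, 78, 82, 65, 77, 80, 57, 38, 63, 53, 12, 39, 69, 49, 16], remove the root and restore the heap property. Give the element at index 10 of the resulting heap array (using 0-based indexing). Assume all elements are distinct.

remove root 84; move last element 16 to root → [16, 78, 82, 65, 77, 80, 57, 38, 63, 53, 12, 39, 69, 49]
16 vs larger child 82 at index 2, swap → [82, 78, 16, 65, 77, 80, 57, 38, 63, 53, 12, 39, 69, 49]
16 vs larger child 80 at index 5, swap → [82, 78, 80, 65, 77, 16, 57, 38, 63, 53, 12, 39, 69, 49]
16 vs larger child 69 at index 12, swap → [82, 78, 80, 65, 77, 69, 57, 38, 63, 53, 12, 39, 16, 49]
resulting array: [82, 78, 80, 65, 77, 69, 57, 38, 63, 53, 12, 39, 16, 49]

12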